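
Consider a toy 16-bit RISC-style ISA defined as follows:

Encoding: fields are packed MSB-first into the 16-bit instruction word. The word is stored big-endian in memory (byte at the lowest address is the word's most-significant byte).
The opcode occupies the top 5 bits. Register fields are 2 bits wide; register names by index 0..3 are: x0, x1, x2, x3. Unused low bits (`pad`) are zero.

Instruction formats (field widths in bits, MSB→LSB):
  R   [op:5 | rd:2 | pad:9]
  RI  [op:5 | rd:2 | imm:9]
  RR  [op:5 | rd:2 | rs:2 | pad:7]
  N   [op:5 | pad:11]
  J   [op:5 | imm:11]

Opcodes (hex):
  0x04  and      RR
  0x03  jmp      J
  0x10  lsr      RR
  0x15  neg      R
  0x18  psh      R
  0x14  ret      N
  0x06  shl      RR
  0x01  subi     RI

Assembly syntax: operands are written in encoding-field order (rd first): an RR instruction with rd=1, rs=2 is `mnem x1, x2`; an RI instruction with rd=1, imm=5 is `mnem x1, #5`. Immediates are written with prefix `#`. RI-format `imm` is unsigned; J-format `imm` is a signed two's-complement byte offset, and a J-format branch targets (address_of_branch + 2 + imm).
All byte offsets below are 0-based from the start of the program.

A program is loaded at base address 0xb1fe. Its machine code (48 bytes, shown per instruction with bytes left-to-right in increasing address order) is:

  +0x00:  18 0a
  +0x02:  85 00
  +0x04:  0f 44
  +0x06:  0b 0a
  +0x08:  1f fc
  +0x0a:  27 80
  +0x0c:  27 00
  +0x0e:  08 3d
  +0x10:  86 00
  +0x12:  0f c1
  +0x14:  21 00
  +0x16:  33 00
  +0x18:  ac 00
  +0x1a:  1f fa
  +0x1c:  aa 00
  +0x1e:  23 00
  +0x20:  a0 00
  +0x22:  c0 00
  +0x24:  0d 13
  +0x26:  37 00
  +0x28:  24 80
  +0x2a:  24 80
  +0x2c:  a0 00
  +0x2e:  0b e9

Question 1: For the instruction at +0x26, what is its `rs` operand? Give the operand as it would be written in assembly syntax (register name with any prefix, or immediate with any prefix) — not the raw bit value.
@+26  big-endian(37 00) = 0x3700
  opcode bits[15:11]=0x6: shl/RR
  [10:9] rd=3 = x3
  [8:7] rs=2 = x2

x2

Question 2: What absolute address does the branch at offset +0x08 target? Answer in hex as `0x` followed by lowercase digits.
0xb204

@+08  big-endian(1f fc) = 0x1ffc
  opcode bits[15:11]=0x3: jmp/J
  imm: (w>>0)&0x7ff=0x7fc (s11→-4) → #-4
  target = base 0xb1fe + off 0x08 + 2 + imm -4 = 0xb204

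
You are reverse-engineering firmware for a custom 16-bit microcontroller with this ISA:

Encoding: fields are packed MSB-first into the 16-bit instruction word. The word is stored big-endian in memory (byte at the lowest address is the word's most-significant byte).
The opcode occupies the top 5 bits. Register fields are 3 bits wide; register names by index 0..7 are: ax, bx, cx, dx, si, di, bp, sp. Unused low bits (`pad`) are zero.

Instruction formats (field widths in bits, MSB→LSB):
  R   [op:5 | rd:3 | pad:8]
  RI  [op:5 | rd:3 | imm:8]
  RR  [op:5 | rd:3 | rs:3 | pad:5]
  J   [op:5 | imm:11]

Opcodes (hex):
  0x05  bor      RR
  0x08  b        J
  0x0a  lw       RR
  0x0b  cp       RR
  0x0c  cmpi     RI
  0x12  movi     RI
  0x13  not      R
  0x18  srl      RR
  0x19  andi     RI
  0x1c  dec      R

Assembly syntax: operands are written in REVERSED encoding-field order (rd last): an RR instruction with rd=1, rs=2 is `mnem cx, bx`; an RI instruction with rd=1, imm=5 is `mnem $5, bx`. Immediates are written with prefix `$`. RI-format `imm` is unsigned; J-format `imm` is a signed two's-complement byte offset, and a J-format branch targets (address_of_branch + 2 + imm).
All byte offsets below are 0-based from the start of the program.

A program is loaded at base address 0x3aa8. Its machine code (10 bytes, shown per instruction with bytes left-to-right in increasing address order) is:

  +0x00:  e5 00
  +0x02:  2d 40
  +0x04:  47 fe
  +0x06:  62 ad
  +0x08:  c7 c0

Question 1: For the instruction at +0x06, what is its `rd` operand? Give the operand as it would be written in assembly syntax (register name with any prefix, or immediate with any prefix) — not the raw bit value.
cx

@+06  big-endian(62 ad) = 0x62ad
  opcode bits[15:11]=0xc: cmpi/RI
  [10:8] rd=2 = cx
  [7:0] imm=173 = $173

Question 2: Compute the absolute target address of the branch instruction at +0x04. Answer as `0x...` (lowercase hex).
0x3aac

off 0x04: read 47 fe as big → 0x47fe
  top 5b → 0x8 → b [J]
  [10:0] imm=2046 (s11→-2) = $-2
  target = base 0x3aa8 + off 0x04 + 2 + imm -2 = 0x3aac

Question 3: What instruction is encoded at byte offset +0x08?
@+08  big-endian(c7 c0) = 0xc7c0
  op=0xc7c0>>11=0x18 ⇒ srl (RR)
  [10:8] rd=7 = sp
  [7:5] rs=6 = bp

srl bp, sp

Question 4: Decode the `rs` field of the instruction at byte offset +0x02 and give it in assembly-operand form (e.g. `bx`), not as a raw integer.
off 0x02: read 2d 40 as big → 0x2d40
  op=0x2d40>>11=0x5 ⇒ bor (RR)
  rd: (w>>8)&0x7=0x5 → di
  rs: (w>>5)&0x7=0x2 → cx

cx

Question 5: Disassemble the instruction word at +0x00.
off 0x00: read e5 00 as big → 0xe500
  op=0xe500>>11=0x1c ⇒ dec (R)
  [10:8] rd=5 = di

dec di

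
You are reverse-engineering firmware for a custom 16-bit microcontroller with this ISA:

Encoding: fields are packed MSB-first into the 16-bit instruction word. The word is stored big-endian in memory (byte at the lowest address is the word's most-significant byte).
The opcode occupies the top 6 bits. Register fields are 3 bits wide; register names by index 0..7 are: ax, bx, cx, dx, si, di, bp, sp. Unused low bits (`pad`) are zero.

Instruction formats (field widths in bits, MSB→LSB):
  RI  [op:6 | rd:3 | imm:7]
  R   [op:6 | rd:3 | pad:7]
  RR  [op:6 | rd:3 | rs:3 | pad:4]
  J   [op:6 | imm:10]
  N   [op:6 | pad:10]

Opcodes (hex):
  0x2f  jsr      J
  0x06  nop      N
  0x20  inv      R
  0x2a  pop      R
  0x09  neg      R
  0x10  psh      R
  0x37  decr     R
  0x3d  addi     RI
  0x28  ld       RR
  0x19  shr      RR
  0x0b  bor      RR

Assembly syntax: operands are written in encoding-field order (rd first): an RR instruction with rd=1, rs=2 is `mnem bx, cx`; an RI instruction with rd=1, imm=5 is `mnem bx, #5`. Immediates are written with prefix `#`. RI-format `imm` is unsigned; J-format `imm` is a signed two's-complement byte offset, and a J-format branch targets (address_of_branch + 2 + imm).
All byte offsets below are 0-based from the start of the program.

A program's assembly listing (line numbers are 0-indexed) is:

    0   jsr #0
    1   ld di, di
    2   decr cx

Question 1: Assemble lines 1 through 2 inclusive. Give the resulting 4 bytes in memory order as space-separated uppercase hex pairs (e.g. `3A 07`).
A2 D0 DD 00

1. ld fields op=0x28:6|rd=5:3|rs=5:3|pad=0:4 → word a2d0h → a2 d0
2. decr fields op=0x37:6|rd=2:3|pad=0:7 → word dd00h → dd 00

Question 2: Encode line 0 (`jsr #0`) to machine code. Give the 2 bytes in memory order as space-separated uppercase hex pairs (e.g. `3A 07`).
BC 00

line 0 (jsr): pack op=0x2f:6|imm=0:10 = 0xbc00; big→ bc 00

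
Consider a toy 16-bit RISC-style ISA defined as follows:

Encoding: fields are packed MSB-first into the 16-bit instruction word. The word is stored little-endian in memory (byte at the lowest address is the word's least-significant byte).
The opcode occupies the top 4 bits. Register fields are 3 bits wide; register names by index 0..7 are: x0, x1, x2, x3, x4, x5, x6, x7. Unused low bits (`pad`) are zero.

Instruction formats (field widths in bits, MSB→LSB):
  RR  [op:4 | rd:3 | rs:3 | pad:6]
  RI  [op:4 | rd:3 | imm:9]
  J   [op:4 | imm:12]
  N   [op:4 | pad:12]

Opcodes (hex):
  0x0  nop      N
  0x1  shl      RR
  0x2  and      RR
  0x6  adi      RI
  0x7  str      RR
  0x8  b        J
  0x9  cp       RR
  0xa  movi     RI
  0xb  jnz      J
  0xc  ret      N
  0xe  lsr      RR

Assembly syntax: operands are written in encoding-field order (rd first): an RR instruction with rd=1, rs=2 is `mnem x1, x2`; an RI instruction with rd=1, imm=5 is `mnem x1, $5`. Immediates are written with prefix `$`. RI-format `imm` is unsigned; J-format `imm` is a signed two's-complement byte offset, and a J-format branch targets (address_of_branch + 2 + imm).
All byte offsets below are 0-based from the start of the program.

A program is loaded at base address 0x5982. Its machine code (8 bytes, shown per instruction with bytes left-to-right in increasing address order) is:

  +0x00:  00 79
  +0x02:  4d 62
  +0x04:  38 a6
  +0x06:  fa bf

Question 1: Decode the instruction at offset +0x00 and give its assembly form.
str x4, x4

[00] 00 79 → 0x7900
  top 4b → 0x7 → str [RR]
  rd@[11:9]=0x4 ⇒ x4
  rs@[8:6]=0x4 ⇒ x4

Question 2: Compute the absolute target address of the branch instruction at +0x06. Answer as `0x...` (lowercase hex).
0x5984

+0x06: fa bf ⇒ word 0xbffa (little)
  top 4b → 0xb → jnz [J]
  imm@[11:0]=0xffa (s12→-6) ⇒ $-6
  target = base 0x5982 + off 0x06 + 2 + imm -6 = 0x5984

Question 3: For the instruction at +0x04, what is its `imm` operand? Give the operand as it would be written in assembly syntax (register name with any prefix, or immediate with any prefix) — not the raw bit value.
@+04  little-endian(38 a6) = 0xa638
  opcode bits[15:12]=0xa: movi/RI
  rd@[11:9]=0x3 ⇒ x3
  imm@[8:0]=0x38 ⇒ $56

$56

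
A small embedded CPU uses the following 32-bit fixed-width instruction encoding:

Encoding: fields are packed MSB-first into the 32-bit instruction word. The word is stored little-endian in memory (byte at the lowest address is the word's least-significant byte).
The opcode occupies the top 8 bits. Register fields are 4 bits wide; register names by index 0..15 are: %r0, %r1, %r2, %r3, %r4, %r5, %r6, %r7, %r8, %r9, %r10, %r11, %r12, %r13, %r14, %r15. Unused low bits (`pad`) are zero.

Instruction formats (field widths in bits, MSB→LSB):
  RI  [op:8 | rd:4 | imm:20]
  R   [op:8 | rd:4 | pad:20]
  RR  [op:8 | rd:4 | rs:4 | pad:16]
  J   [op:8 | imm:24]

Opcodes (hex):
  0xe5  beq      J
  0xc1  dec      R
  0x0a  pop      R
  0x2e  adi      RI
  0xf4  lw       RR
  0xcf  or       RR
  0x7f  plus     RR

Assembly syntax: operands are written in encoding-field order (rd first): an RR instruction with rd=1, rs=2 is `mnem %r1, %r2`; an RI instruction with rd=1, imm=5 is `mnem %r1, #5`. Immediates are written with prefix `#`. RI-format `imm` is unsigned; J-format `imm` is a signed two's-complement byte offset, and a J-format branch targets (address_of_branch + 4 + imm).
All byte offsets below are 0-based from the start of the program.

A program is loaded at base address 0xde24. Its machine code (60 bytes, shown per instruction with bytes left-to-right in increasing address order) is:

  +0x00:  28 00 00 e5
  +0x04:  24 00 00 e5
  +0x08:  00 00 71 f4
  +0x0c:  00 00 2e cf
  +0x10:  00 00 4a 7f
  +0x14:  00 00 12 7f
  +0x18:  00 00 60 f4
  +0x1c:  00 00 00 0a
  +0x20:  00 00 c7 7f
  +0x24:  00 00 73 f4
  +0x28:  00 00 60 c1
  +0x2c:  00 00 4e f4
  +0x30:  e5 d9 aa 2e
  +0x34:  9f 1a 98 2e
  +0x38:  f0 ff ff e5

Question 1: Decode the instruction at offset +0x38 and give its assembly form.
off 0x38: read f0 ff ff e5 as little → 0xe5fffff0
  top 8b → 0xe5 → beq [J]
  imm: (w>>0)&0xffffff=0xfffff0 (s24→-16) → #-16

beq #-16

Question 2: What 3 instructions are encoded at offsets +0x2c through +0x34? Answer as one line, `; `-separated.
lw %r4, %r14; adi %r10, #711141; adi %r9, #531103

+0x2c: 00 00 4e f4 ⇒ word 0xf44e0000 (little)
  top 8b → 0xf4 → lw [RR]
  rd@[23:20]=0x4 ⇒ %r4
  rs@[19:16]=0xe ⇒ %r14
+0x30: e5 d9 aa 2e ⇒ word 0x2eaad9e5 (little)
  top 8b → 0x2e → adi [RI]
  rd@[23:20]=0xa ⇒ %r10
  imm@[19:0]=0xad9e5 ⇒ #711141
+0x34: 9f 1a 98 2e ⇒ word 0x2e981a9f (little)
  top 8b → 0x2e → adi [RI]
  rd@[23:20]=0x9 ⇒ %r9
  imm@[19:0]=0x81a9f ⇒ #531103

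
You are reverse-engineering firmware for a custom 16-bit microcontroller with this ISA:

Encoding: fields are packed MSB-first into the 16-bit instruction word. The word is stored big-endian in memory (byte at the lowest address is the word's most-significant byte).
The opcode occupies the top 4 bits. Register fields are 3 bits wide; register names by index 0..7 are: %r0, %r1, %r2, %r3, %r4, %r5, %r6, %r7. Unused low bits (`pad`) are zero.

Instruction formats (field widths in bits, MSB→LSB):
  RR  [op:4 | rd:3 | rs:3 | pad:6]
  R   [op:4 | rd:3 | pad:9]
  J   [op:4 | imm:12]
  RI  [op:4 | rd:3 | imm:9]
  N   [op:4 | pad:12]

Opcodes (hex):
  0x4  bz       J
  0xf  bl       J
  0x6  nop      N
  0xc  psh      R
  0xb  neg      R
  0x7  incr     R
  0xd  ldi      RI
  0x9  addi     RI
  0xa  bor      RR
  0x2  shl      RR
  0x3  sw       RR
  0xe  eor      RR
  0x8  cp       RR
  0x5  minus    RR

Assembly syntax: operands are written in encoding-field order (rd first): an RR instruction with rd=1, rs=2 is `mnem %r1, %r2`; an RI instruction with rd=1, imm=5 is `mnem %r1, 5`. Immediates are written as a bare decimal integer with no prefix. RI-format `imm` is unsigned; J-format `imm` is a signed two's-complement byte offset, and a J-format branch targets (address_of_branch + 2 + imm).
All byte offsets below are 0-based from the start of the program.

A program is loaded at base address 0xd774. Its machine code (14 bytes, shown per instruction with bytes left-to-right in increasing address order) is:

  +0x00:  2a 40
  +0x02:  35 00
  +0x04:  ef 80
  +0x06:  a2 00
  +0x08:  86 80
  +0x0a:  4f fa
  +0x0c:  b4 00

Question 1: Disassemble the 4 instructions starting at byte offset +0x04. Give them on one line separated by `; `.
[04] ef 80 → 0xef80
  opcode bits[15:12]=0xe: eor/RR
  rd: (w>>9)&0x7=0x7 → %r7
  rs: (w>>6)&0x7=0x6 → %r6
[06] a2 00 → 0xa200
  opcode bits[15:12]=0xa: bor/RR
  rd: (w>>9)&0x7=0x1 → %r1
  rs: (w>>6)&0x7=0x0 → %r0
[08] 86 80 → 0x8680
  opcode bits[15:12]=0x8: cp/RR
  rd: (w>>9)&0x7=0x3 → %r3
  rs: (w>>6)&0x7=0x2 → %r2
[0a] 4f fa → 0x4ffa
  opcode bits[15:12]=0x4: bz/J
  imm: (w>>0)&0xfff=0xffa (s12→-6) → -6

eor %r7, %r6; bor %r1, %r0; cp %r3, %r2; bz -6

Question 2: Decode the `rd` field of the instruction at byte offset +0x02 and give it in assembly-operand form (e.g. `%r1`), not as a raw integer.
%r2

off 0x02: read 35 00 as big → 0x3500
  top 4b → 0x3 → sw [RR]
  rd@[11:9]=0x2 ⇒ %r2
  rs@[8:6]=0x4 ⇒ %r4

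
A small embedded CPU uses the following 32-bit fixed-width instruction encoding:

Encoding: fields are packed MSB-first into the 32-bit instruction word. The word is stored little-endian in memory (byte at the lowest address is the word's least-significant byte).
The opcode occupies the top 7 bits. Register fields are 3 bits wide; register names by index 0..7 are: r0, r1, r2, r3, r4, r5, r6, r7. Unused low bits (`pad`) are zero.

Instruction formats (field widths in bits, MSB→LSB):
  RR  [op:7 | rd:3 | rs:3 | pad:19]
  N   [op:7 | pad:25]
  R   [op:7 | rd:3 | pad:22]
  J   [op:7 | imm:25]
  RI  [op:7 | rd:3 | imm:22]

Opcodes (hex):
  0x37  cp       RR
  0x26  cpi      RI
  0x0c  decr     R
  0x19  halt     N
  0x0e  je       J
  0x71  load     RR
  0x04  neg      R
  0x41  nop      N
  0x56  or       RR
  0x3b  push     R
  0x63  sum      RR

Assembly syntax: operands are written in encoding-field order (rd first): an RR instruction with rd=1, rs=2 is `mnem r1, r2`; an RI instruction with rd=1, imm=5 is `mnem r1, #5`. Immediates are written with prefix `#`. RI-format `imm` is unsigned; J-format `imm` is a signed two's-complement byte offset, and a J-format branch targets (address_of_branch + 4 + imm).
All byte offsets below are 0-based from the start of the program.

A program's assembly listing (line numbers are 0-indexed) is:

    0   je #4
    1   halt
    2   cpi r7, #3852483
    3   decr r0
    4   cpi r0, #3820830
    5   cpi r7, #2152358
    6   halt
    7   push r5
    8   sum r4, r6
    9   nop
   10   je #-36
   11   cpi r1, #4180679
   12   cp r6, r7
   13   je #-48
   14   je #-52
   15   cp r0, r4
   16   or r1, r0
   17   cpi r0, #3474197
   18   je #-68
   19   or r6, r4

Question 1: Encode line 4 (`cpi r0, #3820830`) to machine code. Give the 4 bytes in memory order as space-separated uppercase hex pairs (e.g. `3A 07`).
1E 4D 3A 4C

4. cpi fields op=0x26:7|rd=0:3|imm=3820830:22 → word 4c3a4d1eh → 1e 4d 3a 4c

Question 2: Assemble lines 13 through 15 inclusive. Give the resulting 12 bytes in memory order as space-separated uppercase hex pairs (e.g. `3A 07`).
13. je fields op=0xe:7|imm=-48:25 → word 1dffffd0h → d0 ff ff 1d
14. je fields op=0xe:7|imm=-52:25 → word 1dffffcch → cc ff ff 1d
15. cp fields op=0x37:7|rd=0:3|rs=4:3|pad=0:19 → word 6e200000h → 00 00 20 6e

D0 FF FF 1D CC FF FF 1D 00 00 20 6E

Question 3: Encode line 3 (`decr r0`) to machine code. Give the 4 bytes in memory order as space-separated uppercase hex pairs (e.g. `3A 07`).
3. decr fields op=0xc:7|rd=0:3|pad=0:22 → word 18000000h → 00 00 00 18

00 00 00 18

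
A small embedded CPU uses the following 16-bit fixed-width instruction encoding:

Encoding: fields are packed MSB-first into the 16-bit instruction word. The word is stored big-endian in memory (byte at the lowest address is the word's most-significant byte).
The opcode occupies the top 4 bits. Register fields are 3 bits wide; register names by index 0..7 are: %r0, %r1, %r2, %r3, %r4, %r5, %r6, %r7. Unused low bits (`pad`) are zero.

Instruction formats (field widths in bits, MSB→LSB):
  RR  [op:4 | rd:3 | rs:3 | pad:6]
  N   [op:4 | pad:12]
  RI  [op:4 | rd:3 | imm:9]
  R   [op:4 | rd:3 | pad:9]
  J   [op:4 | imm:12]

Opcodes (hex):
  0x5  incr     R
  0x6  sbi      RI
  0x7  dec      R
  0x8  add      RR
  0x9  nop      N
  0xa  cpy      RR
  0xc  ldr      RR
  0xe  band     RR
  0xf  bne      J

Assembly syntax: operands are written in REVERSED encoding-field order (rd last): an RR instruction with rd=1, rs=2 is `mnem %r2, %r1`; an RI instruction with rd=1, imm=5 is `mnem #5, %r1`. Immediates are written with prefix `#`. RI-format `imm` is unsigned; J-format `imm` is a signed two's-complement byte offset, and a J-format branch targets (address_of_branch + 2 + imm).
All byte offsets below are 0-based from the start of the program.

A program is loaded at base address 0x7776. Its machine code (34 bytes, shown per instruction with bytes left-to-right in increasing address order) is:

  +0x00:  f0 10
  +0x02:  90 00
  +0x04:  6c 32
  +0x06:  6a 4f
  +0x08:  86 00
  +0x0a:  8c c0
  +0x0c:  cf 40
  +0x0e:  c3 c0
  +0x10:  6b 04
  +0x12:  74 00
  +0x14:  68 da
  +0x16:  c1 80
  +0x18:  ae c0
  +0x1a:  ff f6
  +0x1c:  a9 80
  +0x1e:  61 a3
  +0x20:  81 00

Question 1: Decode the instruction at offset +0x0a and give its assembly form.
+0x0a: 8c c0 ⇒ word 0x8cc0 (big)
  op=0x8cc0>>12=0x8 ⇒ add (RR)
  rd@[11:9]=0x6 ⇒ %r6
  rs@[8:6]=0x3 ⇒ %r3

add %r3, %r6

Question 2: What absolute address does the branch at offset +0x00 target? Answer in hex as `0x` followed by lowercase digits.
0x7788

@+00  big-endian(f0 10) = 0xf010
  top 4b → 0xf → bne [J]
  imm: (w>>0)&0xfff=0x10 → #16
  target = base 0x7776 + off 0x00 + 2 + imm 16 = 0x7788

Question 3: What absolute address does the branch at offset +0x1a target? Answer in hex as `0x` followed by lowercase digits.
0x7788

@+1a  big-endian(ff f6) = 0xfff6
  top 4b → 0xf → bne [J]
  [11:0] imm=4086 (s12→-10) = #-10
  target = base 0x7776 + off 0x1a + 2 + imm -10 = 0x7788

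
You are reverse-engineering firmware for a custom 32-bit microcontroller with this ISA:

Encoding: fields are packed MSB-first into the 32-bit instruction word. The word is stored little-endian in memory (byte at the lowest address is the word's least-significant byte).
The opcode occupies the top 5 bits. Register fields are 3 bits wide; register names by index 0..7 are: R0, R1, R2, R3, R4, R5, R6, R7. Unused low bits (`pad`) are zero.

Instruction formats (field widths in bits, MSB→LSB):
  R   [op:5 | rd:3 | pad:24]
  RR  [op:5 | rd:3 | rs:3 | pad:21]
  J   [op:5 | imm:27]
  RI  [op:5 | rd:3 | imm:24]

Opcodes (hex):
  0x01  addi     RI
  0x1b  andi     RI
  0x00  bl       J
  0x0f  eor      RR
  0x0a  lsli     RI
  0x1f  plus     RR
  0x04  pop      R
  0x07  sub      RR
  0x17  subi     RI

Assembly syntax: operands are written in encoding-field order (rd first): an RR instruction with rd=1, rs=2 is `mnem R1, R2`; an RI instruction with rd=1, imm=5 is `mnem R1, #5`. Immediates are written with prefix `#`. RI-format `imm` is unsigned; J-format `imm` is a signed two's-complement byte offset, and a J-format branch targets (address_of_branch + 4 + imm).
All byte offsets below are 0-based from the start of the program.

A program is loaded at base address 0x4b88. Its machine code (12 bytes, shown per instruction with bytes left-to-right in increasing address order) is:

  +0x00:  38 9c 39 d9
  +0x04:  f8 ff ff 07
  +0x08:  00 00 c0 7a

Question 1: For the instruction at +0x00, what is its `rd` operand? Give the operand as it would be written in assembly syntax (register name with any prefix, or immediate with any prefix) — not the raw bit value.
@+00  little-endian(38 9c 39 d9) = 0xd9399c38
  op=0xd9399c38>>27=0x1b ⇒ andi (RI)
  rd: (w>>24)&0x7=0x1 → R1
  imm: (w>>0)&0xffffff=0x399c38 → #3775544

R1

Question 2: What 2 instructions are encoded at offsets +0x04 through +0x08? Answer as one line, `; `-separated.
+0x04: f8 ff ff 07 ⇒ word 0x07fffff8 (little)
  top 5b → 0x0 → bl [J]
  imm: (w>>0)&0x7ffffff=0x7fffff8 (s27→-8) → #-8
+0x08: 00 00 c0 7a ⇒ word 0x7ac00000 (little)
  top 5b → 0xf → eor [RR]
  rd: (w>>24)&0x7=0x2 → R2
  rs: (w>>21)&0x7=0x6 → R6

bl #-8; eor R2, R6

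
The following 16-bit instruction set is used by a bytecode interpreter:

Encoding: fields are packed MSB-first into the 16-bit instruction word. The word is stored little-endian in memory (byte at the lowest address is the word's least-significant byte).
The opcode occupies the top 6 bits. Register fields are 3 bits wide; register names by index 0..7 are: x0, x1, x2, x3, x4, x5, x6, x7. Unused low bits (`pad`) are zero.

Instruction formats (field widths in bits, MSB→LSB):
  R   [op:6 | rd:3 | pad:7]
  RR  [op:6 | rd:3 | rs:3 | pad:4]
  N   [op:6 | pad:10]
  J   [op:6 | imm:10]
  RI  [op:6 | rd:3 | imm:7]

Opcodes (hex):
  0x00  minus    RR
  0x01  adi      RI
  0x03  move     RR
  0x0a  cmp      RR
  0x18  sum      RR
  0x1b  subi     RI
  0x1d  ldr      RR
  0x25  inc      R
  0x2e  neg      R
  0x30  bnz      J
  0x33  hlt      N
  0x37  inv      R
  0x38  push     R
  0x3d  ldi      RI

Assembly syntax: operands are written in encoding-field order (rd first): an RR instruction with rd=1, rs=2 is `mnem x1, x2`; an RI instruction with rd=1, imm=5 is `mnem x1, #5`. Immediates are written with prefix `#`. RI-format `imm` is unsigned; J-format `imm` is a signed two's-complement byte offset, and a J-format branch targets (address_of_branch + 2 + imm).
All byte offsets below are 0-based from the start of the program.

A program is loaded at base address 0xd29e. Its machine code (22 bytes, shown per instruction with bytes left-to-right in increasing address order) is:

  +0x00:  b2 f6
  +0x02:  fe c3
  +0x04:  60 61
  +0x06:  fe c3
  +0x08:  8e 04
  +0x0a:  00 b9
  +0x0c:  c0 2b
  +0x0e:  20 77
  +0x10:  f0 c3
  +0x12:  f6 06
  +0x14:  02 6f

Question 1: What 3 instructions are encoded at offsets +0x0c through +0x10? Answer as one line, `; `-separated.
off 0x0c: read c0 2b as little → 0x2bc0
  top 6b → 0xa → cmp [RR]
  [9:7] rd=7 = x7
  [6:4] rs=4 = x4
off 0x0e: read 20 77 as little → 0x7720
  top 6b → 0x1d → ldr [RR]
  [9:7] rd=6 = x6
  [6:4] rs=2 = x2
off 0x10: read f0 c3 as little → 0xc3f0
  top 6b → 0x30 → bnz [J]
  [9:0] imm=1008 (s10→-16) = #-16

cmp x7, x4; ldr x6, x2; bnz #-16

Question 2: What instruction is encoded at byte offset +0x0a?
neg x2

off 0x0a: read 00 b9 as little → 0xb900
  top 6b → 0x2e → neg [R]
  rd@[9:7]=0x2 ⇒ x2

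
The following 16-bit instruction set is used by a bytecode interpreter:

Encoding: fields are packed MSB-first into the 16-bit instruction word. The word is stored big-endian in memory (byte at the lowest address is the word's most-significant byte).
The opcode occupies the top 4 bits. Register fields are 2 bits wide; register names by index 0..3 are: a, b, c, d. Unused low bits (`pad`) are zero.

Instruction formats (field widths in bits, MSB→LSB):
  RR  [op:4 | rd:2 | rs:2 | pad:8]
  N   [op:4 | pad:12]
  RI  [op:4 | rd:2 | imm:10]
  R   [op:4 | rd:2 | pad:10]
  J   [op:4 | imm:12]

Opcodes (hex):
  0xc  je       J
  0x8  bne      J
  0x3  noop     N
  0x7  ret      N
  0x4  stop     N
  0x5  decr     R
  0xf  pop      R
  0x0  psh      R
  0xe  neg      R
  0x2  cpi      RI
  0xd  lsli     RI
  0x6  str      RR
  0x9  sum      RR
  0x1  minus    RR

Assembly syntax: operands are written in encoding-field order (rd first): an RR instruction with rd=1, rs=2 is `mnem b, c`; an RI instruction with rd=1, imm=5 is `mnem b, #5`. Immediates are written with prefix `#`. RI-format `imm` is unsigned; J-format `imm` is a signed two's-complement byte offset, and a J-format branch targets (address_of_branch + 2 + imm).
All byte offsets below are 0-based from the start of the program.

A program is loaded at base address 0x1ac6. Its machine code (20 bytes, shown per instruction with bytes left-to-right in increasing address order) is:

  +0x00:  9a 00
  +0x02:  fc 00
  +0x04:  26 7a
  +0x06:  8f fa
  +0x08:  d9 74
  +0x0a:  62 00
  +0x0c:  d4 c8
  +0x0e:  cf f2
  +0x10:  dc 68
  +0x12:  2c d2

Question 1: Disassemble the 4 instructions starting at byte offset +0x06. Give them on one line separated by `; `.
[06] 8f fa → 0x8ffa
  top 4b → 0x8 → bne [J]
  imm@[11:0]=0xffa (s12→-6) ⇒ #-6
[08] d9 74 → 0xd974
  top 4b → 0xd → lsli [RI]
  rd@[11:10]=0x2 ⇒ c
  imm@[9:0]=0x174 ⇒ #372
[0a] 62 00 → 0x6200
  top 4b → 0x6 → str [RR]
  rd@[11:10]=0x0 ⇒ a
  rs@[9:8]=0x2 ⇒ c
[0c] d4 c8 → 0xd4c8
  top 4b → 0xd → lsli [RI]
  rd@[11:10]=0x1 ⇒ b
  imm@[9:0]=0xc8 ⇒ #200

bne #-6; lsli c, #372; str a, c; lsli b, #200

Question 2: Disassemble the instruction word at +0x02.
@+02  big-endian(fc 00) = 0xfc00
  top 4b → 0xf → pop [R]
  rd@[11:10]=0x3 ⇒ d

pop d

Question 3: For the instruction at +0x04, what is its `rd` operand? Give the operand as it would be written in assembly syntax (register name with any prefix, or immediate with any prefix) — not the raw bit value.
@+04  big-endian(26 7a) = 0x267a
  opcode bits[15:12]=0x2: cpi/RI
  [11:10] rd=1 = b
  [9:0] imm=634 = #634

b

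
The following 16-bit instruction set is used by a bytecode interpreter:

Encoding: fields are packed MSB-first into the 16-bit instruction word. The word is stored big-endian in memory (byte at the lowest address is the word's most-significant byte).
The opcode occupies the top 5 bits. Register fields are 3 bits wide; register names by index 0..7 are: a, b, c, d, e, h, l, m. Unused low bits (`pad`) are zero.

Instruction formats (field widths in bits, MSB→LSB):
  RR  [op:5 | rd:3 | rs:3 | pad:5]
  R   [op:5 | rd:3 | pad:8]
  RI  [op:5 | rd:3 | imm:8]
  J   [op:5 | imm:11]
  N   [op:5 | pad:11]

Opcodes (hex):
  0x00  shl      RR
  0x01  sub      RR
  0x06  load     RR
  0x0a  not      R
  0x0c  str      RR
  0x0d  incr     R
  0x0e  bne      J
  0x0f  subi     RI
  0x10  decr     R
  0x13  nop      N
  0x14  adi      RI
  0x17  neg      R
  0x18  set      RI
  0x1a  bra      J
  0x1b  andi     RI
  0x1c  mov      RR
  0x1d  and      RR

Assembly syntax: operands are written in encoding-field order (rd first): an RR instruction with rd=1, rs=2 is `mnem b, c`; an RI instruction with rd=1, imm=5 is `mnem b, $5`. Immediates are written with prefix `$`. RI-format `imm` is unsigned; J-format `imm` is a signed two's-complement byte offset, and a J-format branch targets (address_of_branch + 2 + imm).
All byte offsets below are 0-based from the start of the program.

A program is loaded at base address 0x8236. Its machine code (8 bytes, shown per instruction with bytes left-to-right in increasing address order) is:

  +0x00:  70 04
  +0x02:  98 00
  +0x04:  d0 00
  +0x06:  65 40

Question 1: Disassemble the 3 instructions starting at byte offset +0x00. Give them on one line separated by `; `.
bne $4; nop; bra $0

@+00  big-endian(70 04) = 0x7004
  op=0x7004>>11=0xe ⇒ bne (J)
  [10:0] imm=4 = $4
@+02  big-endian(98 00) = 0x9800
  op=0x9800>>11=0x13 ⇒ nop (N)
@+04  big-endian(d0 00) = 0xd000
  op=0xd000>>11=0x1a ⇒ bra (J)
  [10:0] imm=0 = $0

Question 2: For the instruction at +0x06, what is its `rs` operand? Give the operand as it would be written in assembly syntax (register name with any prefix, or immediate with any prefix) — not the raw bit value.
c

+0x06: 65 40 ⇒ word 0x6540 (big)
  opcode bits[15:11]=0xc: str/RR
  rd@[10:8]=0x5 ⇒ h
  rs@[7:5]=0x2 ⇒ c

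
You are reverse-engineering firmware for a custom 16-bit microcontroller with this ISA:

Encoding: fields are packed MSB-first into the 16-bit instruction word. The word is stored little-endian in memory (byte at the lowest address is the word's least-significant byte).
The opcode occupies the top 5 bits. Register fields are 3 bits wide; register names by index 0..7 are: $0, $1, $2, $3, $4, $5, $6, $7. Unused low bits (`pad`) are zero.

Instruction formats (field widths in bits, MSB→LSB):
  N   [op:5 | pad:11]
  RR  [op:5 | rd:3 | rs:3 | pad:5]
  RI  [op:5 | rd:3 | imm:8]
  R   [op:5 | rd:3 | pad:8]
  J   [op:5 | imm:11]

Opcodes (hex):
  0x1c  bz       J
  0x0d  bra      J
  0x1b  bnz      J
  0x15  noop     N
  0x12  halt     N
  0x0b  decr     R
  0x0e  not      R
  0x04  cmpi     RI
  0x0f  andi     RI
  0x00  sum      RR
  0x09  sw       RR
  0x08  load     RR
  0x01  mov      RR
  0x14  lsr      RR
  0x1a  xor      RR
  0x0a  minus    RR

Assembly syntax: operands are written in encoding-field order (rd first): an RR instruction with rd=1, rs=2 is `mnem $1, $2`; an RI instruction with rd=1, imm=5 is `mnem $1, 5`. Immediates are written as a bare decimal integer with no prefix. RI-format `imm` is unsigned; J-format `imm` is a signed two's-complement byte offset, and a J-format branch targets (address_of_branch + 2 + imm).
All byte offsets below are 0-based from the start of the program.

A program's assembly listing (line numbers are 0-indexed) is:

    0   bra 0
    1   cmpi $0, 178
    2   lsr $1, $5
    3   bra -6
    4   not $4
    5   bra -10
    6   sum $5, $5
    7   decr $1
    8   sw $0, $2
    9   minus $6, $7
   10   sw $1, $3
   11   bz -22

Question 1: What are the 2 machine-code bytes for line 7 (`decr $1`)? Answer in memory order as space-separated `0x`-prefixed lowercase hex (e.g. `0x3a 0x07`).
7. decr fields op=0xb:5|rd=1:3|pad=0:8 → word 5900h → 00 59

0x00 0x59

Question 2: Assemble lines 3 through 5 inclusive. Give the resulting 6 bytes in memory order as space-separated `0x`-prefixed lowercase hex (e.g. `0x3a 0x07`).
0xfa 0x6f 0x00 0x74 0xf6 0x6f

line 3 (bra): pack op=0xd:5|imm=-6:11 = 0x6ffa; little→ fa 6f
line 4 (not): pack op=0xe:5|rd=4:3|pad=0:8 = 0x7400; little→ 00 74
line 5 (bra): pack op=0xd:5|imm=-10:11 = 0x6ff6; little→ f6 6f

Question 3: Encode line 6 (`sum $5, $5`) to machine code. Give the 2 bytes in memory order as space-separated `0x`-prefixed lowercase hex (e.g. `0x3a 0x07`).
6. sum fields op=0x0:5|rd=5:3|rs=5:3|pad=0:5 → word 05a0h → a0 05

0xa0 0x05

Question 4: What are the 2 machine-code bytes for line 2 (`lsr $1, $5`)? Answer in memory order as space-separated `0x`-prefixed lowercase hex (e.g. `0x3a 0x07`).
0xa0 0xa1

L2: lsr op=0x14:5|rd=1:3|rs=5:3|pad=0:5 ⇒ 0xa1a0 ⇒ little a0 a1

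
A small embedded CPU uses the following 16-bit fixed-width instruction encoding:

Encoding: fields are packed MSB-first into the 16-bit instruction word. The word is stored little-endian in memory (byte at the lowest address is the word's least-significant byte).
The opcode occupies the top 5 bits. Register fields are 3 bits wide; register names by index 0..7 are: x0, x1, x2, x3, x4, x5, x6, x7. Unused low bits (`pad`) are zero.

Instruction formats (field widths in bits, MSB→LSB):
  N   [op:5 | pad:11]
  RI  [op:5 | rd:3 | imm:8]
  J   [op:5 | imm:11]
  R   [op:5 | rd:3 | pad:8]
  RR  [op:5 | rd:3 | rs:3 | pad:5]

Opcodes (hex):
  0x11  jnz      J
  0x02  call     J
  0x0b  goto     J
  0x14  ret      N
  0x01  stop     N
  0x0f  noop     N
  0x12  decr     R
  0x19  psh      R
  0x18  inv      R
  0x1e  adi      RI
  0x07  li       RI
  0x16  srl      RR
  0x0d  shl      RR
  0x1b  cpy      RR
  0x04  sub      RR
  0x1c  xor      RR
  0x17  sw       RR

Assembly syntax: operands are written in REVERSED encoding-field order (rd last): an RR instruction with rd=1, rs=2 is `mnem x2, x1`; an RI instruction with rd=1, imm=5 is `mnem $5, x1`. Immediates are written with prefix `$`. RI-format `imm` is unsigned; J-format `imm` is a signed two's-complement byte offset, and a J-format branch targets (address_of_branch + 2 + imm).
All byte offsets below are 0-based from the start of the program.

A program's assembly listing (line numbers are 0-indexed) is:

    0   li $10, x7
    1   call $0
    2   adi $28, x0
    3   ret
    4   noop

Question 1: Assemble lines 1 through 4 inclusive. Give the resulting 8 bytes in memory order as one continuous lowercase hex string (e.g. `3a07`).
1. call fields op=0x2:5|imm=0:11 → word 1000h → 00 10
2. adi fields op=0x1e:5|rd=0:3|imm=28:8 → word f01ch → 1c f0
3. ret fields op=0x14:5|pad=0:11 → word a000h → 00 a0
4. noop fields op=0xf:5|pad=0:11 → word 7800h → 00 78

00101cf000a00078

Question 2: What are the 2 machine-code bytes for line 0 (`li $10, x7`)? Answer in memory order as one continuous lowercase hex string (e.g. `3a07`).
0a3f

L0: li op=0x7:5|rd=7:3|imm=10:8 ⇒ 0x3f0a ⇒ little 0a 3f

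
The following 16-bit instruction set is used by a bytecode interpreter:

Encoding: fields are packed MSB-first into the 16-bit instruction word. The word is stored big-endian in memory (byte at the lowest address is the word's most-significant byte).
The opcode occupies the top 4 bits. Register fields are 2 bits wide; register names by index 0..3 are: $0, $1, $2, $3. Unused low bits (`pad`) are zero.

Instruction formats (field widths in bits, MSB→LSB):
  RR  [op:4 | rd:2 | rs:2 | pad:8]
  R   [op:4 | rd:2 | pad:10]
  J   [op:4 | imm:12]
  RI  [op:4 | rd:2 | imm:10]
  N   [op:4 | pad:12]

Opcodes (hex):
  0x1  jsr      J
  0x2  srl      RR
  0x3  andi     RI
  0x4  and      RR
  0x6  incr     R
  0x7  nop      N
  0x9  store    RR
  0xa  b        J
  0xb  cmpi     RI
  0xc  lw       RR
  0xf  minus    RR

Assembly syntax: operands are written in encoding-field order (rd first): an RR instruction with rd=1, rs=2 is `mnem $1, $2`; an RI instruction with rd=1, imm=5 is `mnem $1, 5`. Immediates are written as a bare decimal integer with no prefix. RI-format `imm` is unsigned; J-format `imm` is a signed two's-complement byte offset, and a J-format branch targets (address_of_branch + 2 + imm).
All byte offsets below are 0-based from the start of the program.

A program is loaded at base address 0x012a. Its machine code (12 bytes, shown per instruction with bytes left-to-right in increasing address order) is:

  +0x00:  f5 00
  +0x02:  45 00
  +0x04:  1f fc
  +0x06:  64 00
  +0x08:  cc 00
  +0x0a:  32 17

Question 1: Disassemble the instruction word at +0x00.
minus $1, $1

off 0x00: read f5 00 as big → 0xf500
  top 4b → 0xf → minus [RR]
  rd@[11:10]=0x1 ⇒ $1
  rs@[9:8]=0x1 ⇒ $1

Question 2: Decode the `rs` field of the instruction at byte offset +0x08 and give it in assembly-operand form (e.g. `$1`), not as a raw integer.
off 0x08: read cc 00 as big → 0xcc00
  op=0xcc00>>12=0xc ⇒ lw (RR)
  rd: (w>>10)&0x3=0x3 → $3
  rs: (w>>8)&0x3=0x0 → $0

$0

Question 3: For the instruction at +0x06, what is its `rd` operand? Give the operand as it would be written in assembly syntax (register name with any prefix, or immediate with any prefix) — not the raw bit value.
@+06  big-endian(64 00) = 0x6400
  op=0x6400>>12=0x6 ⇒ incr (R)
  rd@[11:10]=0x1 ⇒ $1

$1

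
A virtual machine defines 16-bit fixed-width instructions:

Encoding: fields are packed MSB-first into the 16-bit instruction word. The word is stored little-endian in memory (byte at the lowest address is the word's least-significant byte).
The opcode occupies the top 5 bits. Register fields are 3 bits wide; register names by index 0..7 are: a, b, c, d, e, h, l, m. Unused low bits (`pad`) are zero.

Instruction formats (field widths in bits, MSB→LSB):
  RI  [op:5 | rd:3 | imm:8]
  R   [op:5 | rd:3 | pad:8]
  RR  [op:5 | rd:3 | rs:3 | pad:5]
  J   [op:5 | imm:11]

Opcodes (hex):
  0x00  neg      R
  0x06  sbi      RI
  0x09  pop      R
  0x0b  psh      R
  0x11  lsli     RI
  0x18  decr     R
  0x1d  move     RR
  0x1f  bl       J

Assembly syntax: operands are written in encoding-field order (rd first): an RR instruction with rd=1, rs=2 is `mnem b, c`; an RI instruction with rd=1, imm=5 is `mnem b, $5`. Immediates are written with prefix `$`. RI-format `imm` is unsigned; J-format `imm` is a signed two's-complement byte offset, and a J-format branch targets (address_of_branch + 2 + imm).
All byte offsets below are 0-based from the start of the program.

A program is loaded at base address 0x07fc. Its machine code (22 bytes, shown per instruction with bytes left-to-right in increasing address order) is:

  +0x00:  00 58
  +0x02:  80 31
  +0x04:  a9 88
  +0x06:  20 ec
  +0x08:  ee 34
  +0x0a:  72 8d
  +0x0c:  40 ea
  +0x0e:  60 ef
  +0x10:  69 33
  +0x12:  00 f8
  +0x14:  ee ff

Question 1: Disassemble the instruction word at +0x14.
bl $-18

off 0x14: read ee ff as little → 0xffee
  top 5b → 0x1f → bl [J]
  imm@[10:0]=0x7ee (s11→-18) ⇒ $-18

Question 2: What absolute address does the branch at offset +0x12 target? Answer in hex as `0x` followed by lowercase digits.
@+12  little-endian(00 f8) = 0xf800
  opcode bits[15:11]=0x1f: bl/J
  imm: (w>>0)&0x7ff=0x0 → $0
  target = base 0x07fc + off 0x12 + 2 + imm 0 = 0x0810

0x0810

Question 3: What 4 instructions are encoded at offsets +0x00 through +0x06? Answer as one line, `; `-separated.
off 0x00: read 00 58 as little → 0x5800
  top 5b → 0xb → psh [R]
  [10:8] rd=0 = a
off 0x02: read 80 31 as little → 0x3180
  top 5b → 0x6 → sbi [RI]
  [10:8] rd=1 = b
  [7:0] imm=128 = $128
off 0x04: read a9 88 as little → 0x88a9
  top 5b → 0x11 → lsli [RI]
  [10:8] rd=0 = a
  [7:0] imm=169 = $169
off 0x06: read 20 ec as little → 0xec20
  top 5b → 0x1d → move [RR]
  [10:8] rd=4 = e
  [7:5] rs=1 = b

psh a; sbi b, $128; lsli a, $169; move e, b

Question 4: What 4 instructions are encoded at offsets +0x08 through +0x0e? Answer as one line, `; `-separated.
@+08  little-endian(ee 34) = 0x34ee
  op=0x34ee>>11=0x6 ⇒ sbi (RI)
  rd: (w>>8)&0x7=0x4 → e
  imm: (w>>0)&0xff=0xee → $238
@+0a  little-endian(72 8d) = 0x8d72
  op=0x8d72>>11=0x11 ⇒ lsli (RI)
  rd: (w>>8)&0x7=0x5 → h
  imm: (w>>0)&0xff=0x72 → $114
@+0c  little-endian(40 ea) = 0xea40
  op=0xea40>>11=0x1d ⇒ move (RR)
  rd: (w>>8)&0x7=0x2 → c
  rs: (w>>5)&0x7=0x2 → c
@+0e  little-endian(60 ef) = 0xef60
  op=0xef60>>11=0x1d ⇒ move (RR)
  rd: (w>>8)&0x7=0x7 → m
  rs: (w>>5)&0x7=0x3 → d

sbi e, $238; lsli h, $114; move c, c; move m, d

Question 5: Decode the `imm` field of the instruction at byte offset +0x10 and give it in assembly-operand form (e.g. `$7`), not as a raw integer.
off 0x10: read 69 33 as little → 0x3369
  opcode bits[15:11]=0x6: sbi/RI
  rd: (w>>8)&0x7=0x3 → d
  imm: (w>>0)&0xff=0x69 → $105

$105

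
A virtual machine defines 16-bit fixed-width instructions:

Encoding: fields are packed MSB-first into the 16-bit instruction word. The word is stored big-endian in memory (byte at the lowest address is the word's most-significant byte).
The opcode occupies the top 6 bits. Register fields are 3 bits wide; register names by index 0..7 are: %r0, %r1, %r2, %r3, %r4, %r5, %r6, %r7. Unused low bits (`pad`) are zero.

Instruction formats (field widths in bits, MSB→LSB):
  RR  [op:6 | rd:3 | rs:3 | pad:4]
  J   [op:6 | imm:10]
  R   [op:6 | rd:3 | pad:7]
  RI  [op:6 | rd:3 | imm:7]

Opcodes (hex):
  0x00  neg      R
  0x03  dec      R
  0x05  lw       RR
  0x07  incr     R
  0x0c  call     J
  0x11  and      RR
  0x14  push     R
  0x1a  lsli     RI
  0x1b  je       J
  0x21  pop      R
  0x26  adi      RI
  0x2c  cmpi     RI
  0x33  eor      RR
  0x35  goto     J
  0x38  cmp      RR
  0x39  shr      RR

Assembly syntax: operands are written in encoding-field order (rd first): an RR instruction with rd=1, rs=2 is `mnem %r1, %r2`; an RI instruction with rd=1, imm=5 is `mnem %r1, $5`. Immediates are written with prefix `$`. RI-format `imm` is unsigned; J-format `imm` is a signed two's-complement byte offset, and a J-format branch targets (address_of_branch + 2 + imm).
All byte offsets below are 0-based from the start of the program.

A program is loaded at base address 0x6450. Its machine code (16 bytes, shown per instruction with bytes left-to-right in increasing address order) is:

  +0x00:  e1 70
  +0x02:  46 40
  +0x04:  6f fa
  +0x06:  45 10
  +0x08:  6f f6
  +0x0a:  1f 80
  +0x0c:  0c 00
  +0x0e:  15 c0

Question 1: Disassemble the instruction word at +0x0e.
lw %r3, %r4

+0x0e: 15 c0 ⇒ word 0x15c0 (big)
  opcode bits[15:10]=0x5: lw/RR
  [9:7] rd=3 = %r3
  [6:4] rs=4 = %r4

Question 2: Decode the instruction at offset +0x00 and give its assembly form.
cmp %r2, %r7

+0x00: e1 70 ⇒ word 0xe170 (big)
  opcode bits[15:10]=0x38: cmp/RR
  rd@[9:7]=0x2 ⇒ %r2
  rs@[6:4]=0x7 ⇒ %r7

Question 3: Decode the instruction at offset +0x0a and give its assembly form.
incr %r7

off 0x0a: read 1f 80 as big → 0x1f80
  opcode bits[15:10]=0x7: incr/R
  rd@[9:7]=0x7 ⇒ %r7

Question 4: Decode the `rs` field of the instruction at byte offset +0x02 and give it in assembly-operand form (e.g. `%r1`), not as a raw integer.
[02] 46 40 → 0x4640
  opcode bits[15:10]=0x11: and/RR
  rd@[9:7]=0x4 ⇒ %r4
  rs@[6:4]=0x4 ⇒ %r4

%r4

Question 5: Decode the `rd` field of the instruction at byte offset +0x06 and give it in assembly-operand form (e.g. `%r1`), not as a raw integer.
[06] 45 10 → 0x4510
  opcode bits[15:10]=0x11: and/RR
  rd@[9:7]=0x2 ⇒ %r2
  rs@[6:4]=0x1 ⇒ %r1

%r2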